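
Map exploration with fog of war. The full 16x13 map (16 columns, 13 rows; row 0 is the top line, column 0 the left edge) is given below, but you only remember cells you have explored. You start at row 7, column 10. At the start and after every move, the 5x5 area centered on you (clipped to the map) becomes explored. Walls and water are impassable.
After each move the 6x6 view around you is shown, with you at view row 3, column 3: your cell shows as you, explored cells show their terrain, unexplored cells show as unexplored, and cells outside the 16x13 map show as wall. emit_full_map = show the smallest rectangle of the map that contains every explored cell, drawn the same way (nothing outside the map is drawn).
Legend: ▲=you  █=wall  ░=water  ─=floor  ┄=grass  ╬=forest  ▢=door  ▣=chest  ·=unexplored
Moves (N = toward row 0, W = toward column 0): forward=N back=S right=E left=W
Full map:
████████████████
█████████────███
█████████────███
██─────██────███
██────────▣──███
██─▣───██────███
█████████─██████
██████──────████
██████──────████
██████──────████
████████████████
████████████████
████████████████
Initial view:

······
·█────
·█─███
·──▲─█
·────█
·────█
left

······
·██───
·██─██
·──▲──
·─────
·─────

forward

······
·───▣─
·██───
·██▲██
·─────
·─────

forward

······
·██───
·───▣─
·██▲──
·██─██
·─────

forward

······
·██───
·██───
·──▲▣─
·██───
·██─██

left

······
·███──
·─██──
·──▲─▣
·─██──
·███─█

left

······
·████─
·──██─
·──▲──
·──██─
·████─

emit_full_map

████───·
──██───·
──▲──▣─·
──██────
████─███
··─────█
··─────█
··─────█

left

······
·█████
·───██
·──▲──
·───██
·█████

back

·█████
·───██
·─────
·──▲██
·█████
·██───

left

··████
·────█
·─────
·▣─▲─█
·█████
·███──

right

·█████
────██
──────
▣──▲██
██████
███───

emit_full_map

·█████───·
────██───·
───────▣─·
▣──▲██────
██████─███
███──────█
····─────█
····─────█


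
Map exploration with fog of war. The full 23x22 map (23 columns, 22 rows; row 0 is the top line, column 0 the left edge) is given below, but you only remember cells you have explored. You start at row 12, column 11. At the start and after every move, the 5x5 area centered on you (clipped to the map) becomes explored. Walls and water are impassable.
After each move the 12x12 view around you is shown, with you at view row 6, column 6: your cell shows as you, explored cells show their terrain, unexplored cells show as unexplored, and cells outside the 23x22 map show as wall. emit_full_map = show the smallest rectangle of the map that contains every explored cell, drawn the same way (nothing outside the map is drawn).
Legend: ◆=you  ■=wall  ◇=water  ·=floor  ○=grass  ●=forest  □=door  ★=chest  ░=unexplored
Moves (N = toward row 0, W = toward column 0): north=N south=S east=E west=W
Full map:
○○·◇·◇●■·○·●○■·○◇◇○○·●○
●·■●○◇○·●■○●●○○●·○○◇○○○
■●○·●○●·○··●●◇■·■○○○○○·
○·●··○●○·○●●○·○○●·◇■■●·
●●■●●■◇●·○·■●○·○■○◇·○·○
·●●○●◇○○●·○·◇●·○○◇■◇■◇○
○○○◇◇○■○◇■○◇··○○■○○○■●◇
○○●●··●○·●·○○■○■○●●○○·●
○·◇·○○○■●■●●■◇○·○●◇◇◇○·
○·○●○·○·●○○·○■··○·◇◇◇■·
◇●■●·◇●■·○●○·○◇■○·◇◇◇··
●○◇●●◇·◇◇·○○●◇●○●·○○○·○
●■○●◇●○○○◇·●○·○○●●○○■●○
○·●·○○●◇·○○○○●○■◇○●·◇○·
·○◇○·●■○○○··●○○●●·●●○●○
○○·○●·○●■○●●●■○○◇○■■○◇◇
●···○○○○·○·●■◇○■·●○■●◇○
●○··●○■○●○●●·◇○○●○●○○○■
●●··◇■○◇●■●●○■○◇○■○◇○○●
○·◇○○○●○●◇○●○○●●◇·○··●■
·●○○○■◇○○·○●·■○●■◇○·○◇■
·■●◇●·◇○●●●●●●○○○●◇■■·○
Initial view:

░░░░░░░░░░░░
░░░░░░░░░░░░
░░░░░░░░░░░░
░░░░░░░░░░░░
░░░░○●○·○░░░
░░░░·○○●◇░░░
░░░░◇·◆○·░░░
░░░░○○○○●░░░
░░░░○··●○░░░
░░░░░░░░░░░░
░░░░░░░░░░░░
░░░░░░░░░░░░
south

░░░░░░░░░░░░
░░░░░░░░░░░░
░░░░░░░░░░░░
░░░░○●○·○░░░
░░░░·○○●◇░░░
░░░░◇·●○·░░░
░░░░○○◆○●░░░
░░░░○··●○░░░
░░░░○●●●■░░░
░░░░░░░░░░░░
░░░░░░░░░░░░
░░░░░░░░░░░░

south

░░░░░░░░░░░░
░░░░░░░░░░░░
░░░░○●○·○░░░
░░░░·○○●◇░░░
░░░░◇·●○·░░░
░░░░○○○○●░░░
░░░░○·◆●○░░░
░░░░○●●●■░░░
░░░░○·●■◇░░░
░░░░░░░░░░░░
░░░░░░░░░░░░
░░░░░░░░░░░░

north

░░░░░░░░░░░░
░░░░░░░░░░░░
░░░░░░░░░░░░
░░░░○●○·○░░░
░░░░·○○●◇░░░
░░░░◇·●○·░░░
░░░░○○◆○●░░░
░░░░○··●○░░░
░░░░○●●●■░░░
░░░░○·●■◇░░░
░░░░░░░░░░░░
░░░░░░░░░░░░

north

░░░░░░░░░░░░
░░░░░░░░░░░░
░░░░░░░░░░░░
░░░░░░░░░░░░
░░░░○●○·○░░░
░░░░·○○●◇░░░
░░░░◇·◆○·░░░
░░░░○○○○●░░░
░░░░○··●○░░░
░░░░○●●●■░░░
░░░░○·●■◇░░░
░░░░░░░░░░░░

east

░░░░░░░░░░░░
░░░░░░░░░░░░
░░░░░░░░░░░░
░░░░░░░░░░░░
░░░○●○·○◇░░░
░░░·○○●◇●░░░
░░░◇·●◆·○░░░
░░░○○○○●○░░░
░░░○··●○○░░░
░░░○●●●■░░░░
░░░○·●■◇░░░░
░░░░░░░░░░░░

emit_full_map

○●○·○◇
·○○●◇●
◇·●◆·○
○○○○●○
○··●○○
○●●●■░
○·●■◇░

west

░░░░░░░░░░░░
░░░░░░░░░░░░
░░░░░░░░░░░░
░░░░░░░░░░░░
░░░░○●○·○◇░░
░░░░·○○●◇●░░
░░░░◇·◆○·○░░
░░░░○○○○●○░░
░░░░○··●○○░░
░░░░○●●●■░░░
░░░░○·●■◇░░░
░░░░░░░░░░░░

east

░░░░░░░░░░░░
░░░░░░░░░░░░
░░░░░░░░░░░░
░░░░░░░░░░░░
░░░○●○·○◇░░░
░░░·○○●◇●░░░
░░░◇·●◆·○░░░
░░░○○○○●○░░░
░░░○··●○○░░░
░░░○●●●■░░░░
░░░○·●■◇░░░░
░░░░░░░░░░░░

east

░░░░░░░░░░░░
░░░░░░░░░░░░
░░░░░░░░░░░░
░░░░░░░░░░░░
░░○●○·○◇■░░░
░░·○○●◇●○░░░
░░◇·●○◆○○░░░
░░○○○○●○■░░░
░░○··●○○●░░░
░░○●●●■░░░░░
░░○·●■◇░░░░░
░░░░░░░░░░░░

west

░░░░░░░░░░░░
░░░░░░░░░░░░
░░░░░░░░░░░░
░░░░░░░░░░░░
░░░○●○·○◇■░░
░░░·○○●◇●○░░
░░░◇·●◆·○○░░
░░░○○○○●○■░░
░░░○··●○○●░░
░░░○●●●■░░░░
░░░○·●■◇░░░░
░░░░░░░░░░░░

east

░░░░░░░░░░░░
░░░░░░░░░░░░
░░░░░░░░░░░░
░░░░░░░░░░░░
░░○●○·○◇■░░░
░░·○○●◇●○░░░
░░◇·●○◆○○░░░
░░○○○○●○■░░░
░░○··●○○●░░░
░░○●●●■░░░░░
░░○·●■◇░░░░░
░░░░░░░░░░░░

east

░░░░░░░░░░░░
░░░░░░░░░░░░
░░░░░░░░░░░░
░░░░░░░░░░░░
░○●○·○◇■○░░░
░·○○●◇●○●░░░
░◇·●○·◆○●░░░
░○○○○●○■◇░░░
░○··●○○●●░░░
░○●●●■░░░░░░
░○·●■◇░░░░░░
░░░░░░░░░░░░

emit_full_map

○●○·○◇■○
·○○●◇●○●
◇·●○·◆○●
○○○○●○■◇
○··●○○●●
○●●●■░░░
○·●■◇░░░

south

░░░░░░░░░░░░
░░░░░░░░░░░░
░░░░░░░░░░░░
░○●○·○◇■○░░░
░·○○●◇●○●░░░
░◇·●○·○○●░░░
░○○○○●◆■◇░░░
░○··●○○●●░░░
░○●●●■○○◇░░░
░○·●■◇░░░░░░
░░░░░░░░░░░░
░░░░░░░░░░░░

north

░░░░░░░░░░░░
░░░░░░░░░░░░
░░░░░░░░░░░░
░░░░░░░░░░░░
░○●○·○◇■○░░░
░·○○●◇●○●░░░
░◇·●○·◆○●░░░
░○○○○●○■◇░░░
░○··●○○●●░░░
░○●●●■○○◇░░░
░○·●■◇░░░░░░
░░░░░░░░░░░░

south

░░░░░░░░░░░░
░░░░░░░░░░░░
░░░░░░░░░░░░
░○●○·○◇■○░░░
░·○○●◇●○●░░░
░◇·●○·○○●░░░
░○○○○●◆■◇░░░
░○··●○○●●░░░
░○●●●■○○◇░░░
░○·●■◇░░░░░░
░░░░░░░░░░░░
░░░░░░░░░░░░

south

░░░░░░░░░░░░
░░░░░░░░░░░░
░○●○·○◇■○░░░
░·○○●◇●○●░░░
░◇·●○·○○●░░░
░○○○○●○■◇░░░
░○··●○◆●●░░░
░○●●●■○○◇░░░
░○·●■◇○■·░░░
░░░░░░░░░░░░
░░░░░░░░░░░░
░░░░░░░░░░░░

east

░░░░░░░░░░░░
░░░░░░░░░░░░
○●○·○◇■○░░░░
·○○●◇●○●░░░░
◇·●○·○○●●░░░
○○○○●○■◇○░░░
○··●○○◆●·░░░
○●●●■○○◇○░░░
○·●■◇○■·●░░░
░░░░░░░░░░░░
░░░░░░░░░░░░
░░░░░░░░░░░░

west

░░░░░░░░░░░░
░░░░░░░░░░░░
░○●○·○◇■○░░░
░·○○●◇●○●░░░
░◇·●○·○○●●░░
░○○○○●○■◇○░░
░○··●○◆●●·░░
░○●●●■○○◇○░░
░○·●■◇○■·●░░
░░░░░░░░░░░░
░░░░░░░░░░░░
░░░░░░░░░░░░

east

░░░░░░░░░░░░
░░░░░░░░░░░░
○●○·○◇■○░░░░
·○○●◇●○●░░░░
◇·●○·○○●●░░░
○○○○●○■◇○░░░
○··●○○◆●·░░░
○●●●■○○◇○░░░
○·●■◇○■·●░░░
░░░░░░░░░░░░
░░░░░░░░░░░░
░░░░░░░░░░░░

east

░░░░░░░░░░░░
░░░░░░░░░░░░
●○·○◇■○░░░░░
○○●◇●○●░░░░░
·●○·○○●●○░░░
○○○●○■◇○●░░░
··●○○●◆·●░░░
●●●■○○◇○■░░░
·●■◇○■·●○░░░
░░░░░░░░░░░░
░░░░░░░░░░░░
░░░░░░░░░░░░

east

░░░░░░░░░░░░
░░░░░░░░░░░░
○·○◇■○░░░░░░
○●◇●○●░░░░░░
●○·○○●●○○░░░
○○●○■◇○●·░░░
·●○○●●◆●●░░░
●●■○○◇○■■░░░
●■◇○■·●○■░░░
░░░░░░░░░░░░
░░░░░░░░░░░░
░░░░░░░░░░░░

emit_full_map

○●○·○◇■○░░░
·○○●◇●○●░░░
◇·●○·○○●●○○
○○○○●○■◇○●·
○··●○○●●◆●●
○●●●■○○◇○■■
○·●■◇○■·●○■

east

░░░░░░░░░░░■
░░░░░░░░░░░■
·○◇■○░░░░░░■
●◇●○●░░░░░░■
○·○○●●○○■░░■
○●○■◇○●·◇░░■
●○○●●·◆●○░░■
●■○○◇○■■○░░■
■◇○■·●○■●░░■
░░░░░░░░░░░■
░░░░░░░░░░░■
░░░░░░░░░░░■

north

░░░░░░░░░░░■
░░░░░░░░░░░■
░░░░░░░░░░░■
·○◇■○░░░░░░■
●◇●○●·○○○░░■
○·○○●●○○■░░■
○●○■◇○◆·◇░░■
●○○●●·●●○░░■
●■○○◇○■■○░░■
■◇○■·●○■●░░■
░░░░░░░░░░░■
░░░░░░░░░░░■

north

░░░░░░░░░░░■
░░░░░░░░░░░■
░░░░░░░░░░░■
░░░░░░░░░░░■
·○◇■○·◇◇◇░░■
●◇●○●·○○○░░■
○·○○●●◆○■░░■
○●○■◇○●·◇░░■
●○○●●·●●○░░■
●■○○◇○■■○░░■
■◇○■·●○■●░░■
░░░░░░░░░░░■

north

░░░░░░░░░░░■
░░░░░░░░░░░■
░░░░░░░░░░░■
░░░░░░░░░░░■
░░░░○·◇◇◇░░■
·○◇■○·◇◇◇░░■
●◇●○●·◆○○░░■
○·○○●●○○■░░■
○●○■◇○●·◇░░■
●○○●●·●●○░░■
●■○○◇○■■○░░■
■◇○■·●○■●░░■

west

░░░░░░░░░░░░
░░░░░░░░░░░░
░░░░░░░░░░░░
░░░░░░░░░░░░
░░░░·○·◇◇◇░░
○·○◇■○·◇◇◇░░
○●◇●○●◆○○○░░
●○·○○●●○○■░░
○○●○■◇○●·◇░░
·●○○●●·●●○░░
●●■○○◇○■■○░░
●■◇○■·●○■●░░

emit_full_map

░░░░░░·○·◇◇◇
○●○·○◇■○·◇◇◇
·○○●◇●○●◆○○○
◇·●○·○○●●○○■
○○○○●○■◇○●·◇
○··●○○●●·●●○
○●●●■○○◇○■■○
○·●■◇○■·●○■●


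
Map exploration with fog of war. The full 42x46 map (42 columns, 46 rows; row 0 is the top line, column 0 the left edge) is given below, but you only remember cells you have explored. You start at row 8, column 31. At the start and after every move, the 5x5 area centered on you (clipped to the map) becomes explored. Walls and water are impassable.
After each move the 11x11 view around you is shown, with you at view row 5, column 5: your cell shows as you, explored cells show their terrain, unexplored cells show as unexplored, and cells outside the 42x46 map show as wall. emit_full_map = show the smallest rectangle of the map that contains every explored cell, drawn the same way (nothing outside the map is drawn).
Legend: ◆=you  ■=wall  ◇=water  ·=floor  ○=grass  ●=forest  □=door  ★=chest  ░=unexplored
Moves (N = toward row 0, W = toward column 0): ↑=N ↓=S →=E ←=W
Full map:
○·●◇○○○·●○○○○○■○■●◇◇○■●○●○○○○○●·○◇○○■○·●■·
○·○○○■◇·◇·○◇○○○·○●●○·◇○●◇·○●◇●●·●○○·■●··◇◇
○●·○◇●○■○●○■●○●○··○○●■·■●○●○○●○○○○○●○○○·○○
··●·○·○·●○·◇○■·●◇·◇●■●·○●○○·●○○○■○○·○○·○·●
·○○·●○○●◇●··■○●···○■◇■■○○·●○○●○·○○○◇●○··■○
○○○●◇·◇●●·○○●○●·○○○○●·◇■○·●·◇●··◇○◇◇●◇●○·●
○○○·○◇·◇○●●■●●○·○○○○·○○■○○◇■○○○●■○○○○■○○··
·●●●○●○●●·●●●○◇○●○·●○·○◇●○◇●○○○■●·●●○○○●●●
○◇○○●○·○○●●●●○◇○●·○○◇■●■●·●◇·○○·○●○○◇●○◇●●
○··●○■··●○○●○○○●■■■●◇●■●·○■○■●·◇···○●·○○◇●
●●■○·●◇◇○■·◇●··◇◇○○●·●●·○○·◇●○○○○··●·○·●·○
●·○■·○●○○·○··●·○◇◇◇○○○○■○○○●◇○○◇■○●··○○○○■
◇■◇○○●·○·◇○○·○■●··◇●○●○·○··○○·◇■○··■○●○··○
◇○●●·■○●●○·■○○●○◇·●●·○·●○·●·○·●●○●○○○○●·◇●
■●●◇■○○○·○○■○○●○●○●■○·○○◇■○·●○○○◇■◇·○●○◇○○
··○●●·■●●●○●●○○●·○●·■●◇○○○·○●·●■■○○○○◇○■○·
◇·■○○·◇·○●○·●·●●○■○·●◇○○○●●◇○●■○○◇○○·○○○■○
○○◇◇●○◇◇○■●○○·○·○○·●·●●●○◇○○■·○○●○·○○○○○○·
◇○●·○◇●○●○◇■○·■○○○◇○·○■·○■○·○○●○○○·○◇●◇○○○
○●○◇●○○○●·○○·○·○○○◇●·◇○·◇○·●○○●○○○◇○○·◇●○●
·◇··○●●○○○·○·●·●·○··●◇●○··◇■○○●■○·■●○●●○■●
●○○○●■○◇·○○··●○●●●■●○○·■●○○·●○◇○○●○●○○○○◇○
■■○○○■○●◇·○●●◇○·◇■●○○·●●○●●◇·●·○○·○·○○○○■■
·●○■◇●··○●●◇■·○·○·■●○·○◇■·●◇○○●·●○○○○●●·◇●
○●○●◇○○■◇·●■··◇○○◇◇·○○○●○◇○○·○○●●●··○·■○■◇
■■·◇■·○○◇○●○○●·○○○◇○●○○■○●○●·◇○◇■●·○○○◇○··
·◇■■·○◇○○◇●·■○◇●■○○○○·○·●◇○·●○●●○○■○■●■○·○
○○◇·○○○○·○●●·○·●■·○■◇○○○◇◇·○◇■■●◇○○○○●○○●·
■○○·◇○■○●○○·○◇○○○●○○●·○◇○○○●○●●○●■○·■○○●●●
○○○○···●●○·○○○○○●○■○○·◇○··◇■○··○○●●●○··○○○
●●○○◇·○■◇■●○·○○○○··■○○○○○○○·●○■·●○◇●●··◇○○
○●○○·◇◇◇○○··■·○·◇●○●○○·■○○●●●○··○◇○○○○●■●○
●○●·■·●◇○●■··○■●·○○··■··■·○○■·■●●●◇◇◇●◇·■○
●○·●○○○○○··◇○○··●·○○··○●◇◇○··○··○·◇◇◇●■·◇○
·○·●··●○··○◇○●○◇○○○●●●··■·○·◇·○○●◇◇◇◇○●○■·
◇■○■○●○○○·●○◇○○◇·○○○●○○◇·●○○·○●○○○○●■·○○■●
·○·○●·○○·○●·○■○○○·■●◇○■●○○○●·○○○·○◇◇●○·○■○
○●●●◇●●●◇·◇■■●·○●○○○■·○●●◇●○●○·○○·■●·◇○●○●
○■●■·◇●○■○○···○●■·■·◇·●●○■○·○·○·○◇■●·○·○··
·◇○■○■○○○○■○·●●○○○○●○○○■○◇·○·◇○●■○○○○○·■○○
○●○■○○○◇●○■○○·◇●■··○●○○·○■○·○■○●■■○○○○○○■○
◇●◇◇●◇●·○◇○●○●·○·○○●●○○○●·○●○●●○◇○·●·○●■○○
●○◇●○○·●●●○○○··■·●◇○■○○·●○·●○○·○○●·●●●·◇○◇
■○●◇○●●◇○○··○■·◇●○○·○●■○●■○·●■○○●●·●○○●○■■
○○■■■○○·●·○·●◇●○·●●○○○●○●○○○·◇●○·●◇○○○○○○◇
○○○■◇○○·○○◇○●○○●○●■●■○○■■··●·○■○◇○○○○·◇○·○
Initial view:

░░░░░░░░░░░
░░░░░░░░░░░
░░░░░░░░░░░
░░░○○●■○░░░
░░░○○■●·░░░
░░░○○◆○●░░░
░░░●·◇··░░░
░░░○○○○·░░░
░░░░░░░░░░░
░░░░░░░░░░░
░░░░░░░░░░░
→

░░░░░░░░░░░
░░░░░░░░░░░
░░░░░░░░░░░
░░○○●■○○░░░
░░○○■●·●░░░
░░○○·◆●○░░░
░░●·◇···░░░
░░○○○○··░░░
░░░░░░░░░░░
░░░░░░░░░░░
░░░░░░░░░░░

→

░░░░░░░░░░░
░░░░░░░░░░░
░░░░░░░░░░░
░○○●■○○○░░░
░○○■●·●●░░░
░○○·○◆○○░░░
░●·◇···○░░░
░○○○○··●░░░
░░░░░░░░░░░
░░░░░░░░░░░
░░░░░░░░░░░

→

░░░░░░░░░░░
░░░░░░░░░░░
░░░░░░░░░░░
○○●■○○○○░░░
○○■●·●●○░░░
○○·○●◆○◇░░░
●·◇···○●░░░
○○○○··●·░░░
░░░░░░░░░░░
░░░░░░░░░░░
░░░░░░░░░░░

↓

░░░░░░░░░░░
░░░░░░░░░░░
○○●■○○○○░░░
○○■●·●●○░░░
○○·○●○○◇░░░
●·◇··◆○●░░░
○○○○··●·░░░
░░░■○●··░░░
░░░░░░░░░░░
░░░░░░░░░░░
░░░░░░░░░░░

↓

░░░░░░░░░░░
○○●■○○○○░░░
○○■●·●●○░░░
○○·○●○○◇░░░
●·◇···○●░░░
○○○○·◆●·░░░
░░░■○●··░░░
░░░○··■○░░░
░░░░░░░░░░░
░░░░░░░░░░░
░░░░░░░░░░░

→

░░░░░░░░░░░
○●■○○○○░░░░
○■●·●●○░░░░
○·○●○○◇●░░░
·◇···○●·░░░
○○○··◆·○░░░
░░■○●··○░░░
░░○··■○●░░░
░░░░░░░░░░░
░░░░░░░░░░░
░░░░░░░░░░░

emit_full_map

○○●■○○○○░
○○■●·●●○░
○○·○●○○◇●
●·◇···○●·
○○○○··◆·○
░░░■○●··○
░░░○··■○●

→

░░░░░░░░░░░
●■○○○○░░░░░
■●·●●○░░░░░
·○●○○◇●○░░░
◇···○●·○░░░
○○··●◆○·░░░
░■○●··○○░░░
░○··■○●○░░░
░░░░░░░░░░░
░░░░░░░░░░░
░░░░░░░░░░░

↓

●■○○○○░░░░░
■●·●●○░░░░░
·○●○○◇●○░░░
◇···○●·○░░░
○○··●·○·░░░
░■○●·◆○○░░░
░○··■○●○░░░
░░░○○○○●░░░
░░░░░░░░░░░
░░░░░░░░░░░
░░░░░░░░░░░

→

■○○○○░░░░░■
●·●●○░░░░░■
○●○○◇●○░░░■
···○●·○○░░■
○··●·○·●░░■
■○●··◆○○░░■
○··■○●○·░░■
░░○○○○●·░░■
░░░░░░░░░░■
░░░░░░░░░░■
░░░░░░░░░░■

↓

●·●●○░░░░░■
○●○○◇●○░░░■
···○●·○○░░■
○··●·○·●░░■
■○●··○○○░░■
○··■○◆○·░░■
░░○○○○●·░░■
░░░·○●○◇░░■
░░░░░░░░░░■
░░░░░░░░░░■
░░░░░░░░░░■

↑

■○○○○░░░░░■
●·●●○░░░░░■
○●○○◇●○░░░■
···○●·○○░░■
○··●·○·●░░■
■○●··◆○○░░■
○··■○●○·░░■
░░○○○○●·░░■
░░░·○●○◇░░■
░░░░░░░░░░■
░░░░░░░░░░■

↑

░░░░░░░░░░■
■○○○○░░░░░■
●·●●○░░░░░■
○●○○◇●○◇░░■
···○●·○○░░■
○··●·◆·●░░■
■○●··○○○░░■
○··■○●○·░░■
░░○○○○●·░░■
░░░·○●○◇░░■
░░░░░░░░░░■

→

░░░░░░░░░■■
○○○○░░░░░■■
·●●○░░░░░■■
●○○◇●○◇●░■■
··○●·○○◇░■■
··●·○◆●·░■■
○●··○○○○░■■
··■○●○··░■■
░○○○○●·░░■■
░░·○●○◇░░■■
░░░░░░░░░■■

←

░░░░░░░░░░■
■○○○○░░░░░■
●·●●○░░░░░■
○●○○◇●○◇●░■
···○●·○○◇░■
○··●·◆·●·░■
■○●··○○○○░■
○··■○●○··░■
░░○○○○●·░░■
░░░·○●○◇░░■
░░░░░░░░░░■

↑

░░░░░░░░░░■
░░░░░░░░░░■
■○○○○░░░░░■
●·●●○○○●░░■
○●○○◇●○◇●░■
···○●◆○○◇░■
○··●·○·●·░■
■○●··○○○○░■
○··■○●○··░■
░░○○○○●·░░■
░░░·○●○◇░░■

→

░░░░░░░░░■■
░░░░░░░░░■■
○○○○░░░░░■■
·●●○○○●●░■■
●○○◇●○◇●░■■
··○●·◆○◇░■■
··●·○·●·░■■
○●··○○○○░■■
··■○●○··░■■
░○○○○●·░░■■
░░·○●○◇░░■■

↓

░░░░░░░░░■■
○○○○░░░░░■■
·●●○○○●●░■■
●○○◇●○◇●░■■
··○●·○○◇░■■
··●·○◆●·░■■
○●··○○○○░■■
··■○●○··░■■
░○○○○●·░░■■
░░·○●○◇░░■■
░░░░░░░░░■■

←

░░░░░░░░░░■
■○○○○░░░░░■
●·●●○○○●●░■
○●○○◇●○◇●░■
···○●·○○◇░■
○··●·◆·●·░■
■○●··○○○○░■
○··■○●○··░■
░░○○○○●·░░■
░░░·○●○◇░░■
░░░░░░░░░░■

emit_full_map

○○●■○○○○░░░░
○○■●·●●○○○●●
○○·○●○○◇●○◇●
●·◇···○●·○○◇
○○○○··●·◆·●·
░░░■○●··○○○○
░░░○··■○●○··
░░░░░○○○○●·░
░░░░░░·○●○◇░

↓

■○○○○░░░░░■
●·●●○○○●●░■
○●○○◇●○◇●░■
···○●·○○◇░■
○··●·○·●·░■
■○●··◆○○○░■
○··■○●○··░■
░░○○○○●·░░■
░░░·○●○◇░░■
░░░░░░░░░░■
░░░░░░░░░░■

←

●■○○○○░░░░░
■●·●●○○○●●░
·○●○○◇●○◇●░
◇···○●·○○◇░
○○··●·○·●·░
░■○●·◆○○○○░
░○··■○●○··░
░░░○○○○●·░░
░░░░·○●○◇░░
░░░░░░░░░░░
░░░░░░░░░░░

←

○●■○○○○░░░░
○■●·●●○○○●●
○·○●○○◇●○◇●
·◇···○●·○○◇
○○○··●·○·●·
░░■○●◆·○○○○
░░○··■○●○··
░░░●○○○○●·░
░░░░░·○●○◇░
░░░░░░░░░░░
░░░░░░░░░░░

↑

░░░░░░░░░░░
○●■○○○○░░░░
○■●·●●○○○●●
○·○●○○◇●○◇●
·◇···○●·○○◇
○○○··◆·○·●·
░░■○●··○○○○
░░○··■○●○··
░░░●○○○○●·░
░░░░░·○●○◇░
░░░░░░░░░░░

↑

░░░░░░░░░░░
░░░░░░░░░░░
○●■○○○○░░░░
○■●·●●○○○●●
○·○●○○◇●○◇●
·◇···◆●·○○◇
○○○··●·○·●·
░░■○●··○○○○
░░○··■○●○··
░░░●○○○○●·░
░░░░░·○●○◇░

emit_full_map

○○●■○○○○░░░░
○○■●·●●○○○●●
○○·○●○○◇●○◇●
●·◇···◆●·○○◇
○○○○··●·○·●·
░░░■○●··○○○○
░░░○··■○●○··
░░░░●○○○○●·░
░░░░░░·○●○◇░


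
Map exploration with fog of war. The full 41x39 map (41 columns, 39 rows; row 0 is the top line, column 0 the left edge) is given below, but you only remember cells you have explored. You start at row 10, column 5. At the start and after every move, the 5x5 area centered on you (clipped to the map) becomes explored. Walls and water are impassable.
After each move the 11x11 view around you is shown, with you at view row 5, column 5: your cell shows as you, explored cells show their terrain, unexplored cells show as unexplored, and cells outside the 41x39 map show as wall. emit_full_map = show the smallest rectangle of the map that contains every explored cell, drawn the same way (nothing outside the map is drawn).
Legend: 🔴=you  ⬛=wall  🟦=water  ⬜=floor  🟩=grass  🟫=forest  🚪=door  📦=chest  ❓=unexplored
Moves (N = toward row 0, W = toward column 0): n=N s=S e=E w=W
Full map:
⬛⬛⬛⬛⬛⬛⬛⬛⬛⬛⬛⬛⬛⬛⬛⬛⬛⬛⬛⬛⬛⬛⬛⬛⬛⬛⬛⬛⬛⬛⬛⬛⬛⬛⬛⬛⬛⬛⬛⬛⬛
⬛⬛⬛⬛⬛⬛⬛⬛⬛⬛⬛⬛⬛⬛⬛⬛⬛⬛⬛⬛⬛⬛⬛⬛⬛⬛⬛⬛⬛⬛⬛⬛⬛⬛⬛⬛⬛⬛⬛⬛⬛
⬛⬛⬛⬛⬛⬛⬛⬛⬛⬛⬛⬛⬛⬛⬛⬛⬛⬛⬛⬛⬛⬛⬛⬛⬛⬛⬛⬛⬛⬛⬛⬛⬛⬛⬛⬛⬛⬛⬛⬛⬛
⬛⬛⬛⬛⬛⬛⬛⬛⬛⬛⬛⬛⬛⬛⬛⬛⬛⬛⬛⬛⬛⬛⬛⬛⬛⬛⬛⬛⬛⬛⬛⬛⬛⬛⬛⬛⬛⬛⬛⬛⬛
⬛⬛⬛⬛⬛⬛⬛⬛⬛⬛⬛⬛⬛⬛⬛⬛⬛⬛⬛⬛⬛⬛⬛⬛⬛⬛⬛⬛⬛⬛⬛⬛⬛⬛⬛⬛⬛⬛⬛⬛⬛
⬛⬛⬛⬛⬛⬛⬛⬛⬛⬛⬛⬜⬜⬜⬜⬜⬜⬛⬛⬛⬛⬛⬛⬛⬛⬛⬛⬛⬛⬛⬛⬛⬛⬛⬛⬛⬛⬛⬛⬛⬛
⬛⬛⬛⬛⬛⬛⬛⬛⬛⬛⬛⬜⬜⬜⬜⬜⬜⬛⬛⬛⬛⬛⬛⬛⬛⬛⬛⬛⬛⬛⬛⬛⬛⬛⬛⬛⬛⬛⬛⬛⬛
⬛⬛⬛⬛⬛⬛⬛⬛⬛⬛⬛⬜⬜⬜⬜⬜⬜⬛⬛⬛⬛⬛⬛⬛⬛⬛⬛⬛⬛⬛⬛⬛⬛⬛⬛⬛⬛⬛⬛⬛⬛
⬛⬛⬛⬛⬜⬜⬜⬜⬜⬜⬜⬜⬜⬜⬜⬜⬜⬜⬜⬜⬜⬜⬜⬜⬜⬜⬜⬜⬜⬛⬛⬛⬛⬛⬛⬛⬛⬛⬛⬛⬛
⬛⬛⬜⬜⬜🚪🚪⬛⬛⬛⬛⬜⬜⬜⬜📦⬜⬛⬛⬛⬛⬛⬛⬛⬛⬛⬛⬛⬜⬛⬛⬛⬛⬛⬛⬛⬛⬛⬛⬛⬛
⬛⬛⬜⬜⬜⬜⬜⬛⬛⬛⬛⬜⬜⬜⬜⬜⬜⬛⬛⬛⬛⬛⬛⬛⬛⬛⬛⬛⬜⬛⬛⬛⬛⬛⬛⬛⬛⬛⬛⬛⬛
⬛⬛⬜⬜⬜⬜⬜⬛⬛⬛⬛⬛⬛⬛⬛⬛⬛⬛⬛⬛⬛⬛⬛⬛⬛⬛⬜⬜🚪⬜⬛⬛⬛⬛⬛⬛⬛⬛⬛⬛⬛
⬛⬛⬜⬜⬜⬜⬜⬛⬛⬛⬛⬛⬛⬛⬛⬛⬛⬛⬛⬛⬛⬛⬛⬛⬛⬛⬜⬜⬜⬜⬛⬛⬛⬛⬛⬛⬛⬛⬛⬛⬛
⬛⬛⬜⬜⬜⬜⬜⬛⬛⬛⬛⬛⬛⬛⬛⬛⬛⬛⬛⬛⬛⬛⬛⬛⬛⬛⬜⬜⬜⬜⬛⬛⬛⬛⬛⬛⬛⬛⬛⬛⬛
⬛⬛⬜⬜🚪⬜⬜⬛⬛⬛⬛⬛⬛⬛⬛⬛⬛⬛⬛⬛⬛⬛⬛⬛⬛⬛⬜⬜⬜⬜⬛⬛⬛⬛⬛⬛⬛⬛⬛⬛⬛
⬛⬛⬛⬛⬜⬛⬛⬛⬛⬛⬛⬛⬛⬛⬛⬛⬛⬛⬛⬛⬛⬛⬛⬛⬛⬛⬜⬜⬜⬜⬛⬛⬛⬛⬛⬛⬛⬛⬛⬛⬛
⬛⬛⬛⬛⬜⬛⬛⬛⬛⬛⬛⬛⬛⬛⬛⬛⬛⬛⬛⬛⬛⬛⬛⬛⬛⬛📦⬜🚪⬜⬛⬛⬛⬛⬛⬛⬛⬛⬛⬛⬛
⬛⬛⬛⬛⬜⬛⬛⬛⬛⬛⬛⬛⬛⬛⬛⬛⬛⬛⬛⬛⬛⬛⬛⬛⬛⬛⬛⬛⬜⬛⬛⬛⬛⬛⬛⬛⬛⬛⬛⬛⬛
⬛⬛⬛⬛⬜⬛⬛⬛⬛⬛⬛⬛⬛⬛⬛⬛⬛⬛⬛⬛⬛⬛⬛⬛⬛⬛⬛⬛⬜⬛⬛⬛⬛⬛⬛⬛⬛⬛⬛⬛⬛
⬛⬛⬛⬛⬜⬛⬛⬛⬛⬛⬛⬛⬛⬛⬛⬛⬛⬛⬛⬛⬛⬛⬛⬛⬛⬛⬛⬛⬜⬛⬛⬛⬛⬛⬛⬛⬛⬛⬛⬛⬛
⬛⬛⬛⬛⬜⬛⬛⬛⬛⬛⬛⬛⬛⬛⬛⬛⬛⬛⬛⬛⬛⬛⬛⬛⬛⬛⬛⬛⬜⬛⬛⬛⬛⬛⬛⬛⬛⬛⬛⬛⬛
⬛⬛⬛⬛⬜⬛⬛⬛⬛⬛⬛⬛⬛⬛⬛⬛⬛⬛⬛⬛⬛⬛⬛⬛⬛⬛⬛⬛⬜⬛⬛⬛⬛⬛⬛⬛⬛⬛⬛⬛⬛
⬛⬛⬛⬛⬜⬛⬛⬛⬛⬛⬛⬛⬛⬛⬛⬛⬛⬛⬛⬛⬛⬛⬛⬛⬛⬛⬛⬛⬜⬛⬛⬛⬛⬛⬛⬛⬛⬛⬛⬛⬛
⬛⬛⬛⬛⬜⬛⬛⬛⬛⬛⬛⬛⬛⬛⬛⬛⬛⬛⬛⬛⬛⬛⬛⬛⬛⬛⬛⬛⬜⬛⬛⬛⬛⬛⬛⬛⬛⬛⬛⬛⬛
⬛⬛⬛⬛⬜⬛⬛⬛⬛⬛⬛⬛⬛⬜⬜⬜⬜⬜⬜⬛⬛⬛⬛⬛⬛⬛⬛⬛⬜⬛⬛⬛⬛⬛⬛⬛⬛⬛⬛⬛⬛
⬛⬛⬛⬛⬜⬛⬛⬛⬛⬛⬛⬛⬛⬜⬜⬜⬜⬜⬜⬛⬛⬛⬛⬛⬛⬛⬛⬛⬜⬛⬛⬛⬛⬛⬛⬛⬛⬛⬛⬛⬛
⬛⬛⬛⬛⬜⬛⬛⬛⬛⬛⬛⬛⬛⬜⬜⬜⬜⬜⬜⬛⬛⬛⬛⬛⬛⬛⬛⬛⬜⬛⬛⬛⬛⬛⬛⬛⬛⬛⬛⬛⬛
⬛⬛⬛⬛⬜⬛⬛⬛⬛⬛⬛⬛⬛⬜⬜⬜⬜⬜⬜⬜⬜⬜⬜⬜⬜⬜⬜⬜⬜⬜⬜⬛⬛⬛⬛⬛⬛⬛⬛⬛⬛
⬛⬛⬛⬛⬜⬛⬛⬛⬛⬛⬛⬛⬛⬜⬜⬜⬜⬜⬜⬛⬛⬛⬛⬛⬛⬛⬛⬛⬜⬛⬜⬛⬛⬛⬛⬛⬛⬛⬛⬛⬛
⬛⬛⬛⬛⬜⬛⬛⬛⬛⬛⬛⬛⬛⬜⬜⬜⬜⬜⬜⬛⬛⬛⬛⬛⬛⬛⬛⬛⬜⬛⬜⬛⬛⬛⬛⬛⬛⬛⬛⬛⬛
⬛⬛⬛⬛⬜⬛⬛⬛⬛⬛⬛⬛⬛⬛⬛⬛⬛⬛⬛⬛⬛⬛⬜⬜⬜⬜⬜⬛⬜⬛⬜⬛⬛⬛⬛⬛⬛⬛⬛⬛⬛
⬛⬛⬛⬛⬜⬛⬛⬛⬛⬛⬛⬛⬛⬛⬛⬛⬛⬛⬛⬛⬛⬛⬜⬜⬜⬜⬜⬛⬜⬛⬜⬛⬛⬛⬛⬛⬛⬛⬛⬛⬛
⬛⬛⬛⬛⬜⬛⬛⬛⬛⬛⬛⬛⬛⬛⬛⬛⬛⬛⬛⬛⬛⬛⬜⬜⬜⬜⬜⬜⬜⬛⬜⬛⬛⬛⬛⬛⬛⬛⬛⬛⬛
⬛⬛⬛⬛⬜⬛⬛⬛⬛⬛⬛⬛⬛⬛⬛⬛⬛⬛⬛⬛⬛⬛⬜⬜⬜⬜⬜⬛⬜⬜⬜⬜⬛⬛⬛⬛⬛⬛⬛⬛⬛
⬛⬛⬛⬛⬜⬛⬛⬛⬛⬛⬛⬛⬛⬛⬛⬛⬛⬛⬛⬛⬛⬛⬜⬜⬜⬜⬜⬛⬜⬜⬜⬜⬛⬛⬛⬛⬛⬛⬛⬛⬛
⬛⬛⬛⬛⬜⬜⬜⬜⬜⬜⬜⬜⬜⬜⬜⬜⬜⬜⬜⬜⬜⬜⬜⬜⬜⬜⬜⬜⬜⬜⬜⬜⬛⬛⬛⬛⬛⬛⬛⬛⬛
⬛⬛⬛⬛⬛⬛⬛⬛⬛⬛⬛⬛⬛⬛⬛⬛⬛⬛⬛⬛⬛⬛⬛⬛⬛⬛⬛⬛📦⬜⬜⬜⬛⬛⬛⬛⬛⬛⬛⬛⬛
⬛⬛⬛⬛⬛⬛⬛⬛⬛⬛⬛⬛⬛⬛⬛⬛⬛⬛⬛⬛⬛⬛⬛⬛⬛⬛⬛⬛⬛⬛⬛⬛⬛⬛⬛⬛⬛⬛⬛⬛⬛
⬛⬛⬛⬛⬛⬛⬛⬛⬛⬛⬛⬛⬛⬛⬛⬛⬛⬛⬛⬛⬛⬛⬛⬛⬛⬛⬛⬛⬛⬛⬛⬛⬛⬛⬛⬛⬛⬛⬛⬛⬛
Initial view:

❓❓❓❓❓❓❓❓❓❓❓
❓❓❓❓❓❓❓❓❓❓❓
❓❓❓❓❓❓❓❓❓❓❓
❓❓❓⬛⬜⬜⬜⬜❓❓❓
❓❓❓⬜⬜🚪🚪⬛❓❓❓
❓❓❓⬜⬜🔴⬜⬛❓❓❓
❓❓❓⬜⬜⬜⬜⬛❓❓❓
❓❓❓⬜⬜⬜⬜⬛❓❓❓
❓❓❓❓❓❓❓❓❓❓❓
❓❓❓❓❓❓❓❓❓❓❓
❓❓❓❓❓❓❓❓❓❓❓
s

❓❓❓❓❓❓❓❓❓❓❓
❓❓❓❓❓❓❓❓❓❓❓
❓❓❓⬛⬜⬜⬜⬜❓❓❓
❓❓❓⬜⬜🚪🚪⬛❓❓❓
❓❓❓⬜⬜⬜⬜⬛❓❓❓
❓❓❓⬜⬜🔴⬜⬛❓❓❓
❓❓❓⬜⬜⬜⬜⬛❓❓❓
❓❓❓⬜⬜⬜⬜⬛❓❓❓
❓❓❓❓❓❓❓❓❓❓❓
❓❓❓❓❓❓❓❓❓❓❓
❓❓❓❓❓❓❓❓❓❓❓

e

❓❓❓❓❓❓❓❓❓❓❓
❓❓❓❓❓❓❓❓❓❓❓
❓❓⬛⬜⬜⬜⬜❓❓❓❓
❓❓⬜⬜🚪🚪⬛⬛❓❓❓
❓❓⬜⬜⬜⬜⬛⬛❓❓❓
❓❓⬜⬜⬜🔴⬛⬛❓❓❓
❓❓⬜⬜⬜⬜⬛⬛❓❓❓
❓❓⬜⬜⬜⬜⬛⬛❓❓❓
❓❓❓❓❓❓❓❓❓❓❓
❓❓❓❓❓❓❓❓❓❓❓
❓❓❓❓❓❓❓❓❓❓❓

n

❓❓❓❓❓❓❓❓❓❓❓
❓❓❓❓❓❓❓❓❓❓❓
❓❓❓❓❓❓❓❓❓❓❓
❓❓⬛⬜⬜⬜⬜⬜❓❓❓
❓❓⬜⬜🚪🚪⬛⬛❓❓❓
❓❓⬜⬜⬜🔴⬛⬛❓❓❓
❓❓⬜⬜⬜⬜⬛⬛❓❓❓
❓❓⬜⬜⬜⬜⬛⬛❓❓❓
❓❓⬜⬜⬜⬜⬛⬛❓❓❓
❓❓❓❓❓❓❓❓❓❓❓
❓❓❓❓❓❓❓❓❓❓❓

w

❓❓❓❓❓❓❓❓❓❓❓
❓❓❓❓❓❓❓❓❓❓❓
❓❓❓❓❓❓❓❓❓❓❓
❓❓❓⬛⬜⬜⬜⬜⬜❓❓
❓❓❓⬜⬜🚪🚪⬛⬛❓❓
❓❓❓⬜⬜🔴⬜⬛⬛❓❓
❓❓❓⬜⬜⬜⬜⬛⬛❓❓
❓❓❓⬜⬜⬜⬜⬛⬛❓❓
❓❓❓⬜⬜⬜⬜⬛⬛❓❓
❓❓❓❓❓❓❓❓❓❓❓
❓❓❓❓❓❓❓❓❓❓❓

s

❓❓❓❓❓❓❓❓❓❓❓
❓❓❓❓❓❓❓❓❓❓❓
❓❓❓⬛⬜⬜⬜⬜⬜❓❓
❓❓❓⬜⬜🚪🚪⬛⬛❓❓
❓❓❓⬜⬜⬜⬜⬛⬛❓❓
❓❓❓⬜⬜🔴⬜⬛⬛❓❓
❓❓❓⬜⬜⬜⬜⬛⬛❓❓
❓❓❓⬜⬜⬜⬜⬛⬛❓❓
❓❓❓❓❓❓❓❓❓❓❓
❓❓❓❓❓❓❓❓❓❓❓
❓❓❓❓❓❓❓❓❓❓❓

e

❓❓❓❓❓❓❓❓❓❓❓
❓❓❓❓❓❓❓❓❓❓❓
❓❓⬛⬜⬜⬜⬜⬜❓❓❓
❓❓⬜⬜🚪🚪⬛⬛❓❓❓
❓❓⬜⬜⬜⬜⬛⬛❓❓❓
❓❓⬜⬜⬜🔴⬛⬛❓❓❓
❓❓⬜⬜⬜⬜⬛⬛❓❓❓
❓❓⬜⬜⬜⬜⬛⬛❓❓❓
❓❓❓❓❓❓❓❓❓❓❓
❓❓❓❓❓❓❓❓❓❓❓
❓❓❓❓❓❓❓❓❓❓❓

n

❓❓❓❓❓❓❓❓❓❓❓
❓❓❓❓❓❓❓❓❓❓❓
❓❓❓❓❓❓❓❓❓❓❓
❓❓⬛⬜⬜⬜⬜⬜❓❓❓
❓❓⬜⬜🚪🚪⬛⬛❓❓❓
❓❓⬜⬜⬜🔴⬛⬛❓❓❓
❓❓⬜⬜⬜⬜⬛⬛❓❓❓
❓❓⬜⬜⬜⬜⬛⬛❓❓❓
❓❓⬜⬜⬜⬜⬛⬛❓❓❓
❓❓❓❓❓❓❓❓❓❓❓
❓❓❓❓❓❓❓❓❓❓❓

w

❓❓❓❓❓❓❓❓❓❓❓
❓❓❓❓❓❓❓❓❓❓❓
❓❓❓❓❓❓❓❓❓❓❓
❓❓❓⬛⬜⬜⬜⬜⬜❓❓
❓❓❓⬜⬜🚪🚪⬛⬛❓❓
❓❓❓⬜⬜🔴⬜⬛⬛❓❓
❓❓❓⬜⬜⬜⬜⬛⬛❓❓
❓❓❓⬜⬜⬜⬜⬛⬛❓❓
❓❓❓⬜⬜⬜⬜⬛⬛❓❓
❓❓❓❓❓❓❓❓❓❓❓
❓❓❓❓❓❓❓❓❓❓❓

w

⬛❓❓❓❓❓❓❓❓❓❓
⬛❓❓❓❓❓❓❓❓❓❓
⬛❓❓❓❓❓❓❓❓❓❓
⬛❓❓⬛⬛⬜⬜⬜⬜⬜❓
⬛❓❓⬜⬜⬜🚪🚪⬛⬛❓
⬛❓❓⬜⬜🔴⬜⬜⬛⬛❓
⬛❓❓⬜⬜⬜⬜⬜⬛⬛❓
⬛❓❓⬜⬜⬜⬜⬜⬛⬛❓
⬛❓❓❓⬜⬜⬜⬜⬛⬛❓
⬛❓❓❓❓❓❓❓❓❓❓
⬛❓❓❓❓❓❓❓❓❓❓

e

❓❓❓❓❓❓❓❓❓❓❓
❓❓❓❓❓❓❓❓❓❓❓
❓❓❓❓❓❓❓❓❓❓❓
❓❓⬛⬛⬜⬜⬜⬜⬜❓❓
❓❓⬜⬜⬜🚪🚪⬛⬛❓❓
❓❓⬜⬜⬜🔴⬜⬛⬛❓❓
❓❓⬜⬜⬜⬜⬜⬛⬛❓❓
❓❓⬜⬜⬜⬜⬜⬛⬛❓❓
❓❓❓⬜⬜⬜⬜⬛⬛❓❓
❓❓❓❓❓❓❓❓❓❓❓
❓❓❓❓❓❓❓❓❓❓❓

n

❓❓❓❓❓❓❓❓❓❓❓
❓❓❓❓❓❓❓❓❓❓❓
❓❓❓❓❓❓❓❓❓❓❓
❓❓❓⬛⬛⬛⬛⬛❓❓❓
❓❓⬛⬛⬜⬜⬜⬜⬜❓❓
❓❓⬜⬜⬜🔴🚪⬛⬛❓❓
❓❓⬜⬜⬜⬜⬜⬛⬛❓❓
❓❓⬜⬜⬜⬜⬜⬛⬛❓❓
❓❓⬜⬜⬜⬜⬜⬛⬛❓❓
❓❓❓⬜⬜⬜⬜⬛⬛❓❓
❓❓❓❓❓❓❓❓❓❓❓

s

❓❓❓❓❓❓❓❓❓❓❓
❓❓❓❓❓❓❓❓❓❓❓
❓❓❓⬛⬛⬛⬛⬛❓❓❓
❓❓⬛⬛⬜⬜⬜⬜⬜❓❓
❓❓⬜⬜⬜🚪🚪⬛⬛❓❓
❓❓⬜⬜⬜🔴⬜⬛⬛❓❓
❓❓⬜⬜⬜⬜⬜⬛⬛❓❓
❓❓⬜⬜⬜⬜⬜⬛⬛❓❓
❓❓❓⬜⬜⬜⬜⬛⬛❓❓
❓❓❓❓❓❓❓❓❓❓❓
❓❓❓❓❓❓❓❓❓❓❓

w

⬛❓❓❓❓❓❓❓❓❓❓
⬛❓❓❓❓❓❓❓❓❓❓
⬛❓❓❓⬛⬛⬛⬛⬛❓❓
⬛❓❓⬛⬛⬜⬜⬜⬜⬜❓
⬛❓❓⬜⬜⬜🚪🚪⬛⬛❓
⬛❓❓⬜⬜🔴⬜⬜⬛⬛❓
⬛❓❓⬜⬜⬜⬜⬜⬛⬛❓
⬛❓❓⬜⬜⬜⬜⬜⬛⬛❓
⬛❓❓❓⬜⬜⬜⬜⬛⬛❓
⬛❓❓❓❓❓❓❓❓❓❓
⬛❓❓❓❓❓❓❓❓❓❓

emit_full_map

❓⬛⬛⬛⬛⬛❓
⬛⬛⬜⬜⬜⬜⬜
⬜⬜⬜🚪🚪⬛⬛
⬜⬜🔴⬜⬜⬛⬛
⬜⬜⬜⬜⬜⬛⬛
⬜⬜⬜⬜⬜⬛⬛
❓⬜⬜⬜⬜⬛⬛

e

❓❓❓❓❓❓❓❓❓❓❓
❓❓❓❓❓❓❓❓❓❓❓
❓❓❓⬛⬛⬛⬛⬛❓❓❓
❓❓⬛⬛⬜⬜⬜⬜⬜❓❓
❓❓⬜⬜⬜🚪🚪⬛⬛❓❓
❓❓⬜⬜⬜🔴⬜⬛⬛❓❓
❓❓⬜⬜⬜⬜⬜⬛⬛❓❓
❓❓⬜⬜⬜⬜⬜⬛⬛❓❓
❓❓❓⬜⬜⬜⬜⬛⬛❓❓
❓❓❓❓❓❓❓❓❓❓❓
❓❓❓❓❓❓❓❓❓❓❓

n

❓❓❓❓❓❓❓❓❓❓❓
❓❓❓❓❓❓❓❓❓❓❓
❓❓❓❓❓❓❓❓❓❓❓
❓❓❓⬛⬛⬛⬛⬛❓❓❓
❓❓⬛⬛⬜⬜⬜⬜⬜❓❓
❓❓⬜⬜⬜🔴🚪⬛⬛❓❓
❓❓⬜⬜⬜⬜⬜⬛⬛❓❓
❓❓⬜⬜⬜⬜⬜⬛⬛❓❓
❓❓⬜⬜⬜⬜⬜⬛⬛❓❓
❓❓❓⬜⬜⬜⬜⬛⬛❓❓
❓❓❓❓❓❓❓❓❓❓❓

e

❓❓❓❓❓❓❓❓❓❓❓
❓❓❓❓❓❓❓❓❓❓❓
❓❓❓❓❓❓❓❓❓❓❓
❓❓⬛⬛⬛⬛⬛⬛❓❓❓
❓⬛⬛⬜⬜⬜⬜⬜❓❓❓
❓⬜⬜⬜🚪🔴⬛⬛❓❓❓
❓⬜⬜⬜⬜⬜⬛⬛❓❓❓
❓⬜⬜⬜⬜⬜⬛⬛❓❓❓
❓⬜⬜⬜⬜⬜⬛⬛❓❓❓
❓❓⬜⬜⬜⬜⬛⬛❓❓❓
❓❓❓❓❓❓❓❓❓❓❓

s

❓❓❓❓❓❓❓❓❓❓❓
❓❓❓❓❓❓❓❓❓❓❓
❓❓⬛⬛⬛⬛⬛⬛❓❓❓
❓⬛⬛⬜⬜⬜⬜⬜❓❓❓
❓⬜⬜⬜🚪🚪⬛⬛❓❓❓
❓⬜⬜⬜⬜🔴⬛⬛❓❓❓
❓⬜⬜⬜⬜⬜⬛⬛❓❓❓
❓⬜⬜⬜⬜⬜⬛⬛❓❓❓
❓❓⬜⬜⬜⬜⬛⬛❓❓❓
❓❓❓❓❓❓❓❓❓❓❓
❓❓❓❓❓❓❓❓❓❓❓

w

❓❓❓❓❓❓❓❓❓❓❓
❓❓❓❓❓❓❓❓❓❓❓
❓❓❓⬛⬛⬛⬛⬛⬛❓❓
❓❓⬛⬛⬜⬜⬜⬜⬜❓❓
❓❓⬜⬜⬜🚪🚪⬛⬛❓❓
❓❓⬜⬜⬜🔴⬜⬛⬛❓❓
❓❓⬜⬜⬜⬜⬜⬛⬛❓❓
❓❓⬜⬜⬜⬜⬜⬛⬛❓❓
❓❓❓⬜⬜⬜⬜⬛⬛❓❓
❓❓❓❓❓❓❓❓❓❓❓
❓❓❓❓❓❓❓❓❓❓❓

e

❓❓❓❓❓❓❓❓❓❓❓
❓❓❓❓❓❓❓❓❓❓❓
❓❓⬛⬛⬛⬛⬛⬛❓❓❓
❓⬛⬛⬜⬜⬜⬜⬜❓❓❓
❓⬜⬜⬜🚪🚪⬛⬛❓❓❓
❓⬜⬜⬜⬜🔴⬛⬛❓❓❓
❓⬜⬜⬜⬜⬜⬛⬛❓❓❓
❓⬜⬜⬜⬜⬜⬛⬛❓❓❓
❓❓⬜⬜⬜⬜⬛⬛❓❓❓
❓❓❓❓❓❓❓❓❓❓❓
❓❓❓❓❓❓❓❓❓❓❓

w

❓❓❓❓❓❓❓❓❓❓❓
❓❓❓❓❓❓❓❓❓❓❓
❓❓❓⬛⬛⬛⬛⬛⬛❓❓
❓❓⬛⬛⬜⬜⬜⬜⬜❓❓
❓❓⬜⬜⬜🚪🚪⬛⬛❓❓
❓❓⬜⬜⬜🔴⬜⬛⬛❓❓
❓❓⬜⬜⬜⬜⬜⬛⬛❓❓
❓❓⬜⬜⬜⬜⬜⬛⬛❓❓
❓❓❓⬜⬜⬜⬜⬛⬛❓❓
❓❓❓❓❓❓❓❓❓❓❓
❓❓❓❓❓❓❓❓❓❓❓

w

⬛❓❓❓❓❓❓❓❓❓❓
⬛❓❓❓❓❓❓❓❓❓❓
⬛❓❓❓⬛⬛⬛⬛⬛⬛❓
⬛❓❓⬛⬛⬜⬜⬜⬜⬜❓
⬛❓❓⬜⬜⬜🚪🚪⬛⬛❓
⬛❓❓⬜⬜🔴⬜⬜⬛⬛❓
⬛❓❓⬜⬜⬜⬜⬜⬛⬛❓
⬛❓❓⬜⬜⬜⬜⬜⬛⬛❓
⬛❓❓❓⬜⬜⬜⬜⬛⬛❓
⬛❓❓❓❓❓❓❓❓❓❓
⬛❓❓❓❓❓❓❓❓❓❓

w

⬛⬛❓❓❓❓❓❓❓❓❓
⬛⬛❓❓❓❓❓❓❓❓❓
⬛⬛❓❓❓⬛⬛⬛⬛⬛⬛
⬛⬛❓⬛⬛⬛⬜⬜⬜⬜⬜
⬛⬛❓⬛⬜⬜⬜🚪🚪⬛⬛
⬛⬛❓⬛⬜🔴⬜⬜⬜⬛⬛
⬛⬛❓⬛⬜⬜⬜⬜⬜⬛⬛
⬛⬛❓⬛⬜⬜⬜⬜⬜⬛⬛
⬛⬛❓❓❓⬜⬜⬜⬜⬛⬛
⬛⬛❓❓❓❓❓❓❓❓❓
⬛⬛❓❓❓❓❓❓❓❓❓

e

⬛❓❓❓❓❓❓❓❓❓❓
⬛❓❓❓❓❓❓❓❓❓❓
⬛❓❓❓⬛⬛⬛⬛⬛⬛❓
⬛❓⬛⬛⬛⬜⬜⬜⬜⬜❓
⬛❓⬛⬜⬜⬜🚪🚪⬛⬛❓
⬛❓⬛⬜⬜🔴⬜⬜⬛⬛❓
⬛❓⬛⬜⬜⬜⬜⬜⬛⬛❓
⬛❓⬛⬜⬜⬜⬜⬜⬛⬛❓
⬛❓❓❓⬜⬜⬜⬜⬛⬛❓
⬛❓❓❓❓❓❓❓❓❓❓
⬛❓❓❓❓❓❓❓❓❓❓

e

❓❓❓❓❓❓❓❓❓❓❓
❓❓❓❓❓❓❓❓❓❓❓
❓❓❓⬛⬛⬛⬛⬛⬛❓❓
❓⬛⬛⬛⬜⬜⬜⬜⬜❓❓
❓⬛⬜⬜⬜🚪🚪⬛⬛❓❓
❓⬛⬜⬜⬜🔴⬜⬛⬛❓❓
❓⬛⬜⬜⬜⬜⬜⬛⬛❓❓
❓⬛⬜⬜⬜⬜⬜⬛⬛❓❓
❓❓❓⬜⬜⬜⬜⬛⬛❓❓
❓❓❓❓❓❓❓❓❓❓❓
❓❓❓❓❓❓❓❓❓❓❓

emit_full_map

❓❓⬛⬛⬛⬛⬛⬛
⬛⬛⬛⬜⬜⬜⬜⬜
⬛⬜⬜⬜🚪🚪⬛⬛
⬛⬜⬜⬜🔴⬜⬛⬛
⬛⬜⬜⬜⬜⬜⬛⬛
⬛⬜⬜⬜⬜⬜⬛⬛
❓❓⬜⬜⬜⬜⬛⬛

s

❓❓❓❓❓❓❓❓❓❓❓
❓❓❓⬛⬛⬛⬛⬛⬛❓❓
❓⬛⬛⬛⬜⬜⬜⬜⬜❓❓
❓⬛⬜⬜⬜🚪🚪⬛⬛❓❓
❓⬛⬜⬜⬜⬜⬜⬛⬛❓❓
❓⬛⬜⬜⬜🔴⬜⬛⬛❓❓
❓⬛⬜⬜⬜⬜⬜⬛⬛❓❓
❓❓❓⬜⬜⬜⬜⬛⬛❓❓
❓❓❓❓❓❓❓❓❓❓❓
❓❓❓❓❓❓❓❓❓❓❓
❓❓❓❓❓❓❓❓❓❓❓

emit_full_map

❓❓⬛⬛⬛⬛⬛⬛
⬛⬛⬛⬜⬜⬜⬜⬜
⬛⬜⬜⬜🚪🚪⬛⬛
⬛⬜⬜⬜⬜⬜⬛⬛
⬛⬜⬜⬜🔴⬜⬛⬛
⬛⬜⬜⬜⬜⬜⬛⬛
❓❓⬜⬜⬜⬜⬛⬛
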